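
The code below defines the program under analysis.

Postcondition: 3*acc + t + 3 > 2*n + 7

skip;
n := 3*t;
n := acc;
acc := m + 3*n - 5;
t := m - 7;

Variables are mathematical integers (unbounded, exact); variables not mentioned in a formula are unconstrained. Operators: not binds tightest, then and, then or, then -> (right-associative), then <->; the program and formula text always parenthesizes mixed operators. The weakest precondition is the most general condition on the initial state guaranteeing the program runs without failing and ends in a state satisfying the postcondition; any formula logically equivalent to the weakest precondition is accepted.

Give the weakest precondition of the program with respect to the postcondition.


Working backward. After the program, the postcondition 3*acc + t + 3 > 2*n + 7 must hold; in canonical form it is 3*acc + t > 2*n + 4.
Before t := m - 7: 3*acc + m > 2*n + 11
Before acc := m + 3*n - 5: 4*m + 7*n > 26
Before n := acc: 7*acc + 4*m > 26
Before n := 3*t: 7*acc + 4*m > 26
Before skip: 7*acc + 4*m > 26
Answer: WP = 7*acc + 4*m > 26


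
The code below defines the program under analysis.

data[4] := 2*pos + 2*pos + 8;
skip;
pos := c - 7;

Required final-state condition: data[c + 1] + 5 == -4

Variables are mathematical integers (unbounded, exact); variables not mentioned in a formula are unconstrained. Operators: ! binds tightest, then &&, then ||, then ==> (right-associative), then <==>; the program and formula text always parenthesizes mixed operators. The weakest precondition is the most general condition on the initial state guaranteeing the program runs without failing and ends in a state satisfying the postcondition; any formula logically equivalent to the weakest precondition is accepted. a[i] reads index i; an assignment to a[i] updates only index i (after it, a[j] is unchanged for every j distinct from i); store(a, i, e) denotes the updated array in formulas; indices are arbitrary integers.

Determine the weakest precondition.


Working backward. After the program, the postcondition data[c + 1] + 5 == -4 must hold; in canonical form it is data[c + 1] == -9.
Before pos := c - 7: data[c + 1] == -9
Before skip: data[c + 1] == -9
Before data[4] := 2*pos + 2*pos + 8: store(data, 4, 4*pos + 8)[c + 1] == -9
Answer: WP = store(data, 4, 4*pos + 8)[c + 1] == -9


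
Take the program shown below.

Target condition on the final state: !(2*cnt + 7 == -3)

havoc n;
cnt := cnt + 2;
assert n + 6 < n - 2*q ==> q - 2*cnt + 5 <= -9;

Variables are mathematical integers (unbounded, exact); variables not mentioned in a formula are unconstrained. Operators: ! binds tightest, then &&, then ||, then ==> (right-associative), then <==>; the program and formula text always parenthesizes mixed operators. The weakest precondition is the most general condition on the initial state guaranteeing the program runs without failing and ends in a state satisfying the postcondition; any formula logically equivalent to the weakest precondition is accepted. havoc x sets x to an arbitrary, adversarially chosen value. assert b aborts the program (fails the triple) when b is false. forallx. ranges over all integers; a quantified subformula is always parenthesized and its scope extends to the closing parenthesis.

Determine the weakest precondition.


Working backward. After the program, the postcondition !(2*cnt + 7 == -3) must hold; in canonical form it is !(2*cnt == -10).
Before assert n + 6 < n - 2*q ==> q - 2*cnt + 5 <= -9: (2*q < -6 ==> q <= 2*cnt - 14) && (!(2*cnt == -10))
Before cnt := cnt + 2: (2*q < -6 ==> q <= 2*cnt - 10) && (!(2*cnt == -14))
Before havoc n: (2*q < -6 ==> q <= 2*cnt - 10) && (!(2*cnt == -14))
Answer: WP = (2*q < -6 ==> q <= 2*cnt - 10) && (!(2*cnt == -14))


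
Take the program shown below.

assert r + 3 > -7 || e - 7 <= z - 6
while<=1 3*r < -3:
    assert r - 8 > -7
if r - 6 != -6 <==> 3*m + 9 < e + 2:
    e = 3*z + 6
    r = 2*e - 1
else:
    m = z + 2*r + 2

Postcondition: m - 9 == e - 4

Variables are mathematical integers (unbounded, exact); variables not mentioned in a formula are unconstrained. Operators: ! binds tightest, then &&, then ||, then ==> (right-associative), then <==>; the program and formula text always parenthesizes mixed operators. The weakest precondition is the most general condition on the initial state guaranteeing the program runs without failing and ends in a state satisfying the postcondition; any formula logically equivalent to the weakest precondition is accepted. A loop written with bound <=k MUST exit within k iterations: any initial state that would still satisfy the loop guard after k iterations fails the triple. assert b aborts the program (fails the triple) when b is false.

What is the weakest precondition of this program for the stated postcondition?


Working backward. After the program, the postcondition m - 9 == e - 4 must hold; in canonical form it is m == e + 5.
Then branch requires m == 3*z + 11; else branch requires 2*r + z == e + 3.
Before the if: ((r != 0 <==> 3*m < e - 7) ==> m == 3*z + 11) && ((!(r != 0 <==> 3*m < e - 7)) ==> 2*r + z == e + 3)
Before the loop (bound <=1), unroll the exhaustion recursion (WP_0 = exit-now case; WP_j = one more guarded iteration, up to j = 1):
  WP_0: (!(3*r < -3)) && ((r != 0 <==> 3*m < e - 7) ==> m == 3*z + 11) && ((!(r != 0 <==> 3*m < e - 7)) ==> 2*r + z == e + 3)
  WP_1: (3*r < -3 ==> (r > 1 && (!(3*r < -3)) && ((r != 0 <==> 3*m < e - 7) ==> m == 3*z + 11) && ((!(r != 0 <==> 3*m < e - 7)) ==> 2*r + z == e + 3))) && ((!(3*r < -3)) ==> (((r != 0 <==> 3*m < e - 7) ==> m == 3*z + 11) && ((!(r != 0 <==> 3*m < e - 7)) ==> 2*r + z == e + 3)))
So before the loop: (3*r < -3 ==> (r > 1 && (!(3*r < -3)) && ((r != 0 <==> 3*m < e - 7) ==> m == 3*z + 11) && ((!(r != 0 <==> 3*m < e - 7)) ==> 2*r + z == e + 3))) && ((!(3*r < -3)) ==> (((r != 0 <==> 3*m < e - 7) ==> m == 3*z + 11) && ((!(r != 0 <==> 3*m < e - 7)) ==> 2*r + z == e + 3)))
Before assert r + 3 > -7 || e - 7 <= z - 6: (r > -10 || e <= z + 1) && (3*r < -3 ==> (r > 1 && (!(3*r < -3)) && ((r != 0 <==> 3*m < e - 7) ==> m == 3*z + 11) && ((!(r != 0 <==> 3*m < e - 7)) ==> 2*r + z == e + 3))) && ((!(3*r < -3)) ==> (((r != 0 <==> 3*m < e - 7) ==> m == 3*z + 11) && ((!(r != 0 <==> 3*m < e - 7)) ==> 2*r + z == e + 3)))
Answer: WP = (r > -10 || e <= z + 1) && (3*r < -3 ==> (r > 1 && (!(3*r < -3)) && ((r != 0 <==> 3*m < e - 7) ==> m == 3*z + 11) && ((!(r != 0 <==> 3*m < e - 7)) ==> 2*r + z == e + 3))) && ((!(3*r < -3)) ==> (((r != 0 <==> 3*m < e - 7) ==> m == 3*z + 11) && ((!(r != 0 <==> 3*m < e - 7)) ==> 2*r + z == e + 3)))


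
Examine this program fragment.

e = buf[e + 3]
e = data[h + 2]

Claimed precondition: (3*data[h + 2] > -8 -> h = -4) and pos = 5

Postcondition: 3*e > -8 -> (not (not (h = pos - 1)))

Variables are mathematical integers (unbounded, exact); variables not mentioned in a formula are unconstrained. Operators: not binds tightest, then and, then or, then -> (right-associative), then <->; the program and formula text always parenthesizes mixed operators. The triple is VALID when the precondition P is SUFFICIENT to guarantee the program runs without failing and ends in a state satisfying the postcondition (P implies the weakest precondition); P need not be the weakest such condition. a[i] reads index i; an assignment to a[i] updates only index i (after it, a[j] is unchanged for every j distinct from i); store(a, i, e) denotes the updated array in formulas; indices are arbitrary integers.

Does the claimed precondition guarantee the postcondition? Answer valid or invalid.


Working backward. After the program, the postcondition 3*e > -8 -> (not (not (h = pos - 1))) must hold; in canonical form it is 3*e > -8 -> h = pos - 1.
Before e := data[h + 2]: 3*data[h + 2] > -8 -> h = pos - 1
Before e := buf[e + 3]: 3*data[h + 2] > -8 -> h = pos - 1
The weakest precondition is 3*data[h + 2] > -8 -> h = pos - 1.
Check whether (3*data[h + 2] > -8 -> h = -4) and pos = 5 implies it.
Countermodel: at the initial state data = {[-2] = -2, elsewhere -2}, h = -4, pos = 5, the precondition holds but the weakest precondition fails.
Answer: invalid


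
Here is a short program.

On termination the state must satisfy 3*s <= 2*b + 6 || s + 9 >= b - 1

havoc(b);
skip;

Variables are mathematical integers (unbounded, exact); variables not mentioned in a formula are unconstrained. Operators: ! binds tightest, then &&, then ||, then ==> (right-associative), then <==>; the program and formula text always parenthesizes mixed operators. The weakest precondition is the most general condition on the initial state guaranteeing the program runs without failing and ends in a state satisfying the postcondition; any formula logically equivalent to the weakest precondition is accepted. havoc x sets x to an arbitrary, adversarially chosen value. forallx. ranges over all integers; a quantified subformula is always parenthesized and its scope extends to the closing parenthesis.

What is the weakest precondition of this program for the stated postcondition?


Working backward. After the program, the postcondition 3*s <= 2*b + 6 || s + 9 >= b - 1 must hold; in canonical form it is 3*s <= 2*b + 6 || s >= b - 10.
Before skip: 3*s <= 2*b + 6 || s >= b - 10
Before havoc b: forall b_1. (3*s <= 2*b_1 + 6 || s >= b_1 - 10)
Answer: WP = forall b_1. (3*s <= 2*b_1 + 6 || s >= b_1 - 10)


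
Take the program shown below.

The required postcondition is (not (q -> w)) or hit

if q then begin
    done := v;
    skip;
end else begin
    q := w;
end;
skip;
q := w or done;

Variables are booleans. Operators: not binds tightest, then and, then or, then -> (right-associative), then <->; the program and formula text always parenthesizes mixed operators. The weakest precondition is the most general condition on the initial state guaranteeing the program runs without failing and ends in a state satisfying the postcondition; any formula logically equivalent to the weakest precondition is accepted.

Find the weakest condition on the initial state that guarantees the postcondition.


Working backward. After the program, (not (q -> w)) or hit must hold.
Before q := w or done: (not ((w or done) -> w)) or hit
Before skip: (not ((w or done) -> w)) or hit
Then branch requires (not ((w or v) -> w)) or hit; else branch requires (not ((w or done) -> w)) or hit.
Before the if: (q -> ((not ((w or v) -> w)) or hit)) and ((not q) -> ((not ((w or done) -> w)) or hit))
Answer: WP = (q -> ((not ((w or v) -> w)) or hit)) and ((not q) -> ((not ((w or done) -> w)) or hit))


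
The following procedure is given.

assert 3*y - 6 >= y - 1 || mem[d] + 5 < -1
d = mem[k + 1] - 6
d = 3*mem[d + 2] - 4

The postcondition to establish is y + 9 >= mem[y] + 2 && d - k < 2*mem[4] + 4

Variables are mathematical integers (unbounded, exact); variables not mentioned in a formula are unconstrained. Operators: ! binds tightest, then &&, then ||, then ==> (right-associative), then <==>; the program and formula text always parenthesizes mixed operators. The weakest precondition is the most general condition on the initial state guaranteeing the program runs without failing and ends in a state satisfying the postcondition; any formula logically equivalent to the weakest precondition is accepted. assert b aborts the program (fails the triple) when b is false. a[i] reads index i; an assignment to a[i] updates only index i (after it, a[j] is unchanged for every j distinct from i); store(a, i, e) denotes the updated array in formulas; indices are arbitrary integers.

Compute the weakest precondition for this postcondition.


Working backward. After the program, the postcondition y + 9 >= mem[y] + 2 && d - k < 2*mem[4] + 4 must hold; in canonical form it is y >= mem[y] - 7 && d < 2*mem[4] + k + 4.
Before d := 3*mem[d + 2] - 4: y >= mem[y] - 7 && 3*mem[d + 2] < 2*mem[4] + k + 8
Before d := mem[k + 1] - 6: y >= mem[y] - 7 && 3*mem[mem[k + 1] - 4] < 2*mem[4] + k + 8
Before assert 3*y - 6 >= y - 1 || mem[d] + 5 < -1: (2*y >= 5 || mem[d] < -6) && y >= mem[y] - 7 && 3*mem[mem[k + 1] - 4] < 2*mem[4] + k + 8
Answer: WP = (2*y >= 5 || mem[d] < -6) && y >= mem[y] - 7 && 3*mem[mem[k + 1] - 4] < 2*mem[4] + k + 8


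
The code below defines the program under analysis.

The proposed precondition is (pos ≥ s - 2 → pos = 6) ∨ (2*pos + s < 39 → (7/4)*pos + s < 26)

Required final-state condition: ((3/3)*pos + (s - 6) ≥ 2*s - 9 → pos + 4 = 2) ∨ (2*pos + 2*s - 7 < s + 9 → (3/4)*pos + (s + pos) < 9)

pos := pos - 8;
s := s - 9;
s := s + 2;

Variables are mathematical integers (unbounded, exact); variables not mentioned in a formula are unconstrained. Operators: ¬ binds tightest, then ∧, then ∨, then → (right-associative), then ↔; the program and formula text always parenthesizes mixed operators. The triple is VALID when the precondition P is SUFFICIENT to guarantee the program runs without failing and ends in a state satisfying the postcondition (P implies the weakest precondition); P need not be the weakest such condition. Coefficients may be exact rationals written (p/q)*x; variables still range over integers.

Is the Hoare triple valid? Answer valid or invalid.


Working backward. After the program, the postcondition ((3/3)*pos + (s - 6) ≥ 2*s - 9 → pos + 4 = 2) ∨ (2*pos + 2*s - 7 < s + 9 → (3/4)*pos + (s + pos) < 9) must hold; in canonical form it is (pos ≥ s - 3 → pos = -2) ∨ (2*pos + s < 16 → (7/4)*pos + s < 9).
Before s := s + 2: (pos ≥ s - 1 → pos = -2) ∨ (2*pos + s < 14 → (7/4)*pos + s < 7)
Before s := s - 9: (pos ≥ s - 10 → pos = -2) ∨ (2*pos + s < 23 → (7/4)*pos + s < 16)
Before pos := pos - 8: (pos ≥ s - 2 → pos = 6) ∨ (2*pos + s < 39 → (7/4)*pos + s < 30)
The weakest precondition is (pos ≥ s - 2 → pos = 6) ∨ (2*pos + s < 39 → (7/4)*pos + s < 30).
Check whether (pos ≥ s - 2 → pos = 6) ∨ (2*pos + s < 39 → (7/4)*pos + s < 26) implies it.
Every state satisfying the precondition satisfies the weakest precondition: the implication holds.
Answer: valid


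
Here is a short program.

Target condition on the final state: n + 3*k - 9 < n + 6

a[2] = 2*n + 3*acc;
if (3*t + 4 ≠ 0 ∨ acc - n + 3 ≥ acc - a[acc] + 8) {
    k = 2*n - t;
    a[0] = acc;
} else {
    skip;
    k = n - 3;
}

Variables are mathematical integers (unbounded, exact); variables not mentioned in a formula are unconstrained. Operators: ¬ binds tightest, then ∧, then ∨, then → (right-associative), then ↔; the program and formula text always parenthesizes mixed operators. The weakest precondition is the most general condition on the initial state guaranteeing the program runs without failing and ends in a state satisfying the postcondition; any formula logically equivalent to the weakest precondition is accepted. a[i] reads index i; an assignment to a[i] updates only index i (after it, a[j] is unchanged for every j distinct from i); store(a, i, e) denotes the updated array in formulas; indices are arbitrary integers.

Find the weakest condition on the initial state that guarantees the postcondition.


Working backward. After the program, the postcondition n + 3*k - 9 < n + 6 must hold; in canonical form it is 3*k < 15.
Then branch requires 6*n < 3*t + 15; else branch requires 3*n < 24.
Before the if: ((3*t ≠ -4 ∨ a[acc] ≥ n + 5) → 6*n < 3*t + 15) ∧ ((¬(3*t ≠ -4 ∨ a[acc] ≥ n + 5)) → 3*n < 24)
Before a[2] := 2*n + 3*acc: ((3*t ≠ -4 ∨ store(a, 2, 3*acc + 2*n)[acc] ≥ n + 5) → 6*n < 3*t + 15) ∧ ((¬(3*t ≠ -4 ∨ store(a, 2, 3*acc + 2*n)[acc] ≥ n + 5)) → 3*n < 24)
Answer: WP = ((3*t ≠ -4 ∨ store(a, 2, 3*acc + 2*n)[acc] ≥ n + 5) → 6*n < 3*t + 15) ∧ ((¬(3*t ≠ -4 ∨ store(a, 2, 3*acc + 2*n)[acc] ≥ n + 5)) → 3*n < 24)


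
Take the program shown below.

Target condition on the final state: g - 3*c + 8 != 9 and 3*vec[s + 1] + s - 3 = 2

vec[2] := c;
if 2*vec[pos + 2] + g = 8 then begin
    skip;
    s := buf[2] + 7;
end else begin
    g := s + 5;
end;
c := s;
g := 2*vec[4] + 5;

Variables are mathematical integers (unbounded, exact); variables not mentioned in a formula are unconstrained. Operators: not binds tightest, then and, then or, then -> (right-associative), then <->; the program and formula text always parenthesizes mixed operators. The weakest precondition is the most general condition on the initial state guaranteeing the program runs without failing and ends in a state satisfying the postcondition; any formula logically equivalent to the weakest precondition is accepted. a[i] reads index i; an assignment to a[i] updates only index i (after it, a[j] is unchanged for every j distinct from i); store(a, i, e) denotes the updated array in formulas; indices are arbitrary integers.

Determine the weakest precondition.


Working backward. After the program, the postcondition g - 3*c + 8 != 9 and 3*vec[s + 1] + s - 3 = 2 must hold; in canonical form it is g != 3*c + 1 and 3*vec[s + 1] + s = 5.
Before g := 2*vec[4] + 5: 2*vec[4] != 3*c - 4 and 3*vec[s + 1] + s = 5
Before c := s: 2*vec[4] != 3*s - 4 and 3*vec[s + 1] + s = 5
Then branch requires 2*vec[4] != 3*buf[2] + 17 and buf[2] + 3*vec[buf[2] + 8] = -2; else branch requires 2*vec[4] != 3*s - 4 and 3*vec[s + 1] + s = 5.
Before the if: (2*vec[pos + 2] + g = 8 -> (2*vec[4] != 3*buf[2] + 17 and buf[2] + 3*vec[buf[2] + 8] = -2)) and ((not (2*vec[pos + 2] + g = 8)) -> (2*vec[4] != 3*s - 4 and 3*vec[s + 1] + s = 5))
Before vec[2] := c: (2*store(vec, 2, c)[pos + 2] + g = 8 -> (2*vec[4] != 3*buf[2] + 17 and buf[2] + 3*store(vec, 2, c)[buf[2] + 8] = -2)) and ((not (2*store(vec, 2, c)[pos + 2] + g = 8)) -> (2*vec[4] != 3*s - 4 and 3*store(vec, 2, c)[s + 1] + s = 5))
Answer: WP = (2*store(vec, 2, c)[pos + 2] + g = 8 -> (2*vec[4] != 3*buf[2] + 17 and buf[2] + 3*store(vec, 2, c)[buf[2] + 8] = -2)) and ((not (2*store(vec, 2, c)[pos + 2] + g = 8)) -> (2*vec[4] != 3*s - 4 and 3*store(vec, 2, c)[s + 1] + s = 5))


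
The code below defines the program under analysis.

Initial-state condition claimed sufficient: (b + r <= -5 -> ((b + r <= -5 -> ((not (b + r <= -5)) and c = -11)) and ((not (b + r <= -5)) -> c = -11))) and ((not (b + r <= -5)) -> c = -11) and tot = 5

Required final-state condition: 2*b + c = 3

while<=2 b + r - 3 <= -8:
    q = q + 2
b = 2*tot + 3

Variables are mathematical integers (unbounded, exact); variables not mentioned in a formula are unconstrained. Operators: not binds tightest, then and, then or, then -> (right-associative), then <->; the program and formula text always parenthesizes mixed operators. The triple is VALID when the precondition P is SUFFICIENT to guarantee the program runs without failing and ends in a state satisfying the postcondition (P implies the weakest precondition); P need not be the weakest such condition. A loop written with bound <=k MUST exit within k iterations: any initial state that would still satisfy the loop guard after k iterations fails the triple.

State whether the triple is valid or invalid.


Working backward. After the program, 2*b + c = 3 must hold.
Before b := 2*tot + 3: c + 4*tot = -3
Before the loop (bound <=2), unroll the exhaustion recursion (WP_0 = exit-now case; WP_j = one more guarded iteration, up to j = 2):
  WP_0: (not (b + r <= -5)) and c + 4*tot = -3
  WP_1: (b + r <= -5 -> ((not (b + r <= -5)) and c + 4*tot = -3)) and ((not (b + r <= -5)) -> c + 4*tot = -3)
  WP_2: (b + r <= -5 -> ((b + r <= -5 -> ((not (b + r <= -5)) and c + 4*tot = -3)) and ((not (b + r <= -5)) -> c + 4*tot = -3))) and ((not (b + r <= -5)) -> c + 4*tot = -3)
So before the loop: (b + r <= -5 -> ((b + r <= -5 -> ((not (b + r <= -5)) and c + 4*tot = -3)) and ((not (b + r <= -5)) -> c + 4*tot = -3))) and ((not (b + r <= -5)) -> c + 4*tot = -3)
The weakest precondition is (b + r <= -5 -> ((b + r <= -5 -> ((not (b + r <= -5)) and c + 4*tot = -3)) and ((not (b + r <= -5)) -> c + 4*tot = -3))) and ((not (b + r <= -5)) -> c + 4*tot = -3).
Check whether (b + r <= -5 -> ((b + r <= -5 -> ((not (b + r <= -5)) and c = -11)) and ((not (b + r <= -5)) -> c = -11))) and ((not (b + r <= -5)) -> c = -11) and tot = 5 implies it.
Countermodel: at the initial state b = -4, c = -11, r = 0, tot = 5, the precondition holds but the weakest precondition fails.
Answer: invalid


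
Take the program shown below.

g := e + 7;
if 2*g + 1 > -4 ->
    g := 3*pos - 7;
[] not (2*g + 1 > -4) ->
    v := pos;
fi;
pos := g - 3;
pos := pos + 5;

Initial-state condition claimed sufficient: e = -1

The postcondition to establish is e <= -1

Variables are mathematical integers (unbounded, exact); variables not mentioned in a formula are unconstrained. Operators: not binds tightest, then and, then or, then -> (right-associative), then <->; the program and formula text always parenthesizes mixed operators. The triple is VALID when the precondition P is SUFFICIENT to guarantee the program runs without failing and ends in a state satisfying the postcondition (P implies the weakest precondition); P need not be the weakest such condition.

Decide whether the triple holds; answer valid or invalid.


Working backward. After the program, e <= -1 must hold.
Before pos := pos + 5: e <= -1
Before pos := g - 3: e <= -1
Then branch requires e <= -1; else branch requires e <= -1.
Before the if: (2*g > -5 -> e <= -1) and ((not (2*g > -5)) -> e <= -1)
Before g := e + 7: (2*e > -19 -> e <= -1) and ((not (2*e > -19)) -> e <= -1)
The weakest precondition is (2*e > -19 -> e <= -1) and ((not (2*e > -19)) -> e <= -1).
Check whether e = -1 implies it.
Every state satisfying the precondition satisfies the weakest precondition: the implication holds.
Answer: valid


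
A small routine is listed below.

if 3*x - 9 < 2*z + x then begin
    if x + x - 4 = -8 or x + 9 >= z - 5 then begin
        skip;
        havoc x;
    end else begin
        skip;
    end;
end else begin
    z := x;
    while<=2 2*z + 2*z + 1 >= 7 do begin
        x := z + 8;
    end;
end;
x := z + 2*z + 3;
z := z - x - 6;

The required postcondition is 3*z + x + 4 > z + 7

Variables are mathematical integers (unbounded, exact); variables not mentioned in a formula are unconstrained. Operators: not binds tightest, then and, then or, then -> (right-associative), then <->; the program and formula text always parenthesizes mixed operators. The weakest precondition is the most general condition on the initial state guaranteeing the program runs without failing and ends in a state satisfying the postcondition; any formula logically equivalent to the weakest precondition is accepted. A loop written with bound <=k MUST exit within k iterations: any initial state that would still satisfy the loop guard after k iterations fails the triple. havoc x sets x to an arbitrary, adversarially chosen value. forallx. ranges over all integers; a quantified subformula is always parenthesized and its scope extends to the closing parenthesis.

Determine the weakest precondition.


Working backward. After the program, the postcondition 3*z + x + 4 > z + 7 must hold; in canonical form it is x + 2*z > 3.
Before z := z - x - 6: 2*z > x + 15
Before x := z + 2*z + 3: z < -18
Then branch requires ((2*x = -4 or x >= z - 14) -> z < -18) and ((not (2*x = -4 or x >= z - 14)) -> z < -18); else branch requires (4*x >= 6 -> ((4*x >= 6 -> ((not (4*x >= 6)) and x < -18)) and ((not (4*x >= 6)) -> x < -18))) and ((not (4*x >= 6)) -> x < -18).
Before the if: (2*x < 2*z + 9 -> (((2*x = -4 or x >= z - 14) -> z < -18) and ((not (2*x = -4 or x >= z - 14)) -> z < -18))) and ((not (2*x < 2*z + 9)) -> ((4*x >= 6 -> ((4*x >= 6 -> ((not (4*x >= 6)) and x < -18)) and ((not (4*x >= 6)) -> x < -18))) and ((not (4*x >= 6)) -> x < -18)))
Answer: WP = (2*x < 2*z + 9 -> (((2*x = -4 or x >= z - 14) -> z < -18) and ((not (2*x = -4 or x >= z - 14)) -> z < -18))) and ((not (2*x < 2*z + 9)) -> ((4*x >= 6 -> ((4*x >= 6 -> ((not (4*x >= 6)) and x < -18)) and ((not (4*x >= 6)) -> x < -18))) and ((not (4*x >= 6)) -> x < -18)))


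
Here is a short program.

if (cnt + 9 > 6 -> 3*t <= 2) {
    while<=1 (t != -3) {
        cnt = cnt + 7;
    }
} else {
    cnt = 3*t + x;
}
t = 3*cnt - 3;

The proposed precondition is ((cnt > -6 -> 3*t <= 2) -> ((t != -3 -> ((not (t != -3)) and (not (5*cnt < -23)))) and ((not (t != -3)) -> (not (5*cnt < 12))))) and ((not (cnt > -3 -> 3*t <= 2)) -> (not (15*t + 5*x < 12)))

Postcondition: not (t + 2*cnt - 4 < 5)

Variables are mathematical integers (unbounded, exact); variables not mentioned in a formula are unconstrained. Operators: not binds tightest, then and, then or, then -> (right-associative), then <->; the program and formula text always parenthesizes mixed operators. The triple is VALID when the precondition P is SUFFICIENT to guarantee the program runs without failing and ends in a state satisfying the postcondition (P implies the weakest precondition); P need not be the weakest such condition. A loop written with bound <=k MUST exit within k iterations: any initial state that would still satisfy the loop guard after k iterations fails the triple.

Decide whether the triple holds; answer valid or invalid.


Working backward. After the program, the postcondition not (t + 2*cnt - 4 < 5) must hold; in canonical form it is not (2*cnt + t < 9).
Before t := 3*cnt - 3: not (5*cnt < 12)
Then branch requires (t != -3 -> ((not (t != -3)) and (not (5*cnt < -23)))) and ((not (t != -3)) -> (not (5*cnt < 12))); else branch requires not (15*t + 5*x < 12).
Before the if: ((cnt > -3 -> 3*t <= 2) -> ((t != -3 -> ((not (t != -3)) and (not (5*cnt < -23)))) and ((not (t != -3)) -> (not (5*cnt < 12))))) and ((not (cnt > -3 -> 3*t <= 2)) -> (not (15*t + 5*x < 12)))
The weakest precondition is ((cnt > -3 -> 3*t <= 2) -> ((t != -3 -> ((not (t != -3)) and (not (5*cnt < -23)))) and ((not (t != -3)) -> (not (5*cnt < 12))))) and ((not (cnt > -3 -> 3*t <= 2)) -> (not (15*t + 5*x < 12))).
Check whether ((cnt > -6 -> 3*t <= 2) -> ((t != -3 -> ((not (t != -3)) and (not (5*cnt < -23)))) and ((not (t != -3)) -> (not (5*cnt < 12))))) and ((not (cnt > -3 -> 3*t <= 2)) -> (not (15*t + 5*x < 12))) implies it.
Countermodel: at the initial state cnt = -3, t = 1, x = 0, the precondition holds but the weakest precondition fails.
Answer: invalid


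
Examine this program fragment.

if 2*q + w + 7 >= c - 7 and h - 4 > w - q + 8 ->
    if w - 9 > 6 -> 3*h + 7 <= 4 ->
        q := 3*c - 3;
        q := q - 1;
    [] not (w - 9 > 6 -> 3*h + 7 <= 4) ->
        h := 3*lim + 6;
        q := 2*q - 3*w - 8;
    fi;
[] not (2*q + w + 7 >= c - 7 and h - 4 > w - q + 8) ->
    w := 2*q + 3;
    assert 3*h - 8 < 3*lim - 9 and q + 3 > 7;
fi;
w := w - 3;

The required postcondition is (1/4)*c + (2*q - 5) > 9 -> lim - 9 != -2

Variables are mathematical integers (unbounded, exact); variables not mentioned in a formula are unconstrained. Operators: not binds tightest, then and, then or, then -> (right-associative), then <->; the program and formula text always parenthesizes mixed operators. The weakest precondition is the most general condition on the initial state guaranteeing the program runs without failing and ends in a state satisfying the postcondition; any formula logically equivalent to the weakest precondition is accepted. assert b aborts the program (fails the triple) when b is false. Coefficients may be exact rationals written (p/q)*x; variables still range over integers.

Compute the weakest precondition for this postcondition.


Working backward. After the program, the postcondition (1/4)*c + (2*q - 5) > 9 -> lim - 9 != -2 must hold; in canonical form it is (1/4)*c + 2*q > 14 -> lim != 7.
Before w := w - 3: (1/4)*c + 2*q > 14 -> lim != 7
Then branch requires ((w > 15 -> 3*h <= -3) -> ((25/4)*c > 22 -> lim != 7)) and ((not (w > 15 -> 3*h <= -3)) -> ((1/4)*c + 4*q > 6*w + 30 -> lim != 7)); else branch requires 3*h < 3*lim - 1 and q > 4 and ((1/4)*c + 2*q > 14 -> lim != 7).
Before the if: ((2*q + w >= c - 14 and h + q > w + 12) -> (((w > 15 -> 3*h <= -3) -> ((25/4)*c > 22 -> lim != 7)) and ((not (w > 15 -> 3*h <= -3)) -> ((1/4)*c + 4*q > 6*w + 30 -> lim != 7)))) and ((not (2*q + w >= c - 14 and h + q > w + 12)) -> (3*h < 3*lim - 1 and q > 4 and ((1/4)*c + 2*q > 14 -> lim != 7)))
Answer: WP = ((2*q + w >= c - 14 and h + q > w + 12) -> (((w > 15 -> 3*h <= -3) -> ((25/4)*c > 22 -> lim != 7)) and ((not (w > 15 -> 3*h <= -3)) -> ((1/4)*c + 4*q > 6*w + 30 -> lim != 7)))) and ((not (2*q + w >= c - 14 and h + q > w + 12)) -> (3*h < 3*lim - 1 and q > 4 and ((1/4)*c + 2*q > 14 -> lim != 7)))


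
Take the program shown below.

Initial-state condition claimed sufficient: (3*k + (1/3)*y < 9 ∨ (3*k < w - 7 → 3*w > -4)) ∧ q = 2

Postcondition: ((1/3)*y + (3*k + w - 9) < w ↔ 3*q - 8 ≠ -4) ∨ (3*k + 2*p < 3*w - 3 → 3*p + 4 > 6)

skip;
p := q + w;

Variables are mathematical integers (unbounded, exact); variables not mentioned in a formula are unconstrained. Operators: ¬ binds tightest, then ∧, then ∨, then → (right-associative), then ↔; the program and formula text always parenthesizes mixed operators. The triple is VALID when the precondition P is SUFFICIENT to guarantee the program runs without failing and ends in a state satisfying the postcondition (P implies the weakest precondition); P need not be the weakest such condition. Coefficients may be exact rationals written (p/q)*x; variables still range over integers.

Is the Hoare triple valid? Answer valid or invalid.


Working backward. After the program, the postcondition ((1/3)*y + (3*k + w - 9) < w ↔ 3*q - 8 ≠ -4) ∨ (3*k + 2*p < 3*w - 3 → 3*p + 4 > 6) must hold; in canonical form it is (3*k + (1/3)*y < 9 ↔ 3*q ≠ 4) ∨ (3*k + 2*p < 3*w - 3 → 3*p > 2).
Before p := q + w: (3*k + (1/3)*y < 9 ↔ 3*q ≠ 4) ∨ (3*k + 2*q < w - 3 → 3*q + 3*w > 2)
Before skip: (3*k + (1/3)*y < 9 ↔ 3*q ≠ 4) ∨ (3*k + 2*q < w - 3 → 3*q + 3*w > 2)
The weakest precondition is (3*k + (1/3)*y < 9 ↔ 3*q ≠ 4) ∨ (3*k + 2*q < w - 3 → 3*q + 3*w > 2).
Check whether (3*k + (1/3)*y < 9 ∨ (3*k < w - 7 → 3*w > -4)) ∧ q = 2 implies it.
Every state satisfying the precondition satisfies the weakest precondition: the implication holds.
Answer: valid


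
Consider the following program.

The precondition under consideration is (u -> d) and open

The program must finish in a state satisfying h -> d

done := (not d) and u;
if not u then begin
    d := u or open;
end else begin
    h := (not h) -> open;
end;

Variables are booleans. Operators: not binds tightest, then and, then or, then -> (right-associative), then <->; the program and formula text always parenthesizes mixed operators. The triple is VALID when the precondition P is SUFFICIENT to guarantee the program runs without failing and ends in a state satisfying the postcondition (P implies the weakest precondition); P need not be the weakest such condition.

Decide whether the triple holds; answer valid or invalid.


Working backward. After the program, h -> d must hold.
Then branch requires h -> (u or open); else branch requires ((not h) -> open) -> d.
Before the if: ((not u) -> (h -> (u or open))) and (u -> (((not h) -> open) -> d))
Before done := (not d) and u: ((not u) -> (h -> (u or open))) and (u -> (((not h) -> open) -> d))
The weakest precondition is ((not u) -> (h -> (u or open))) and (u -> (((not h) -> open) -> d)).
Check whether (u -> d) and open implies it.
Every state satisfying the precondition satisfies the weakest precondition: the implication holds.
Answer: valid


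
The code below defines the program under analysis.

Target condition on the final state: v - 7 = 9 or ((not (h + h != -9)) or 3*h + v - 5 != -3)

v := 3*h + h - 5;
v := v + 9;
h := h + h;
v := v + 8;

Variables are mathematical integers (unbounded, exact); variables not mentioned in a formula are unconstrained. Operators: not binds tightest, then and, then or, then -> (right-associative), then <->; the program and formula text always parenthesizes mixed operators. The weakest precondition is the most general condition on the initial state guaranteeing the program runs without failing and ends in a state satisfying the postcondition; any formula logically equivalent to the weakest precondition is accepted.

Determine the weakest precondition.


Working backward. After the program, the postcondition v - 7 = 9 or ((not (h + h != -9)) or 3*h + v - 5 != -3) must hold; in canonical form it is v = 16 or (not (2*h != -9)) or 3*h + v != 2.
Before v := v + 8: v = 8 or (not (2*h != -9)) or 3*h + v != -6
Before h := h + h: v = 8 or (not (4*h != -9)) or 6*h + v != -6
Before v := v + 9: v = -1 or (not (4*h != -9)) or 6*h + v != -15
Before v := 3*h + h - 5: 4*h = 4 or (not (4*h != -9)) or 10*h != -10
Answer: WP = 4*h = 4 or (not (4*h != -9)) or 10*h != -10


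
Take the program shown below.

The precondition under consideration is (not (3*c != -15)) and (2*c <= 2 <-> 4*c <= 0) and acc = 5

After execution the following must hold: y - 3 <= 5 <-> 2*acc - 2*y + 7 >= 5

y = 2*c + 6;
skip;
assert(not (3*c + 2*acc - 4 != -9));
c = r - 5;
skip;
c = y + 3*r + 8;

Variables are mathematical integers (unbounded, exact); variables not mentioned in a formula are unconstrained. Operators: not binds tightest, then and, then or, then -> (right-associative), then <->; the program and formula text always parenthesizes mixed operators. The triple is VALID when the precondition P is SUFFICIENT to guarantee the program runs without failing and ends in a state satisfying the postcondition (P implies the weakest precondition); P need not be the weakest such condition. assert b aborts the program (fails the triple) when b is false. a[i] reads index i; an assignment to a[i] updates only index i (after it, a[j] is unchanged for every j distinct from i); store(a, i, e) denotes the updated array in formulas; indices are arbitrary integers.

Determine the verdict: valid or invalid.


Working backward. After the program, the postcondition y - 3 <= 5 <-> 2*acc - 2*y + 7 >= 5 must hold; in canonical form it is y <= 8 <-> 2*acc >= 2*y - 2.
Before c := y + 3*r + 8: y <= 8 <-> 2*acc >= 2*y - 2
Before skip: y <= 8 <-> 2*acc >= 2*y - 2
Before c := r - 5: y <= 8 <-> 2*acc >= 2*y - 2
Before assert not (3*c + 2*acc - 4 != -9): (not (2*acc + 3*c != -5)) and (y <= 8 <-> 2*acc >= 2*y - 2)
Before skip: (not (2*acc + 3*c != -5)) and (y <= 8 <-> 2*acc >= 2*y - 2)
Before y := 2*c + 6: (not (2*acc + 3*c != -5)) and (2*c <= 2 <-> 2*acc >= 4*c + 10)
The weakest precondition is (not (2*acc + 3*c != -5)) and (2*c <= 2 <-> 2*acc >= 4*c + 10).
Check whether (not (3*c != -15)) and (2*c <= 2 <-> 4*c <= 0) and acc = 5 implies it.
Every state satisfying the precondition satisfies the weakest precondition: the implication holds.
Answer: valid


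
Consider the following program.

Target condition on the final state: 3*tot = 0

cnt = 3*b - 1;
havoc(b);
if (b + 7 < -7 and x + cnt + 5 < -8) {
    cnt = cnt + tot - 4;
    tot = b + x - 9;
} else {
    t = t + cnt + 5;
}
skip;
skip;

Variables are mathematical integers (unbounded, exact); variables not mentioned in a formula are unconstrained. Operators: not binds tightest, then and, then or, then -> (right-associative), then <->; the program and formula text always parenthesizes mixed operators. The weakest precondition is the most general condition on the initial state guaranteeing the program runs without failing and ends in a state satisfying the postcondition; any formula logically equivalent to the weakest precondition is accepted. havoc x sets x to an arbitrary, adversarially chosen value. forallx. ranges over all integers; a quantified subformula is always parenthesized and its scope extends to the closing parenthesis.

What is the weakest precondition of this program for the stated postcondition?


Working backward. After the program, 3*tot = 0 must hold.
Before skip: 3*tot = 0
Before skip: 3*tot = 0
Then branch requires 3*b + 3*x = 27; else branch requires 3*tot = 0.
Before the if: ((b < -14 and cnt + x < -13) -> 3*b + 3*x = 27) and ((not (b < -14 and cnt + x < -13)) -> 3*tot = 0)
Before havoc b: forall b_1. (((b_1 < -14 and cnt + x < -13) -> 3*b_1 + 3*x = 27) and ((not (b_1 < -14 and cnt + x < -13)) -> 3*tot = 0))
Before cnt := 3*b - 1: forall b_1. (((b_1 < -14 and 3*b + x < -12) -> 3*b_1 + 3*x = 27) and ((not (b_1 < -14 and 3*b + x < -12)) -> 3*tot = 0))
Answer: WP = forall b_1. (((b_1 < -14 and 3*b + x < -12) -> 3*b_1 + 3*x = 27) and ((not (b_1 < -14 and 3*b + x < -12)) -> 3*tot = 0))


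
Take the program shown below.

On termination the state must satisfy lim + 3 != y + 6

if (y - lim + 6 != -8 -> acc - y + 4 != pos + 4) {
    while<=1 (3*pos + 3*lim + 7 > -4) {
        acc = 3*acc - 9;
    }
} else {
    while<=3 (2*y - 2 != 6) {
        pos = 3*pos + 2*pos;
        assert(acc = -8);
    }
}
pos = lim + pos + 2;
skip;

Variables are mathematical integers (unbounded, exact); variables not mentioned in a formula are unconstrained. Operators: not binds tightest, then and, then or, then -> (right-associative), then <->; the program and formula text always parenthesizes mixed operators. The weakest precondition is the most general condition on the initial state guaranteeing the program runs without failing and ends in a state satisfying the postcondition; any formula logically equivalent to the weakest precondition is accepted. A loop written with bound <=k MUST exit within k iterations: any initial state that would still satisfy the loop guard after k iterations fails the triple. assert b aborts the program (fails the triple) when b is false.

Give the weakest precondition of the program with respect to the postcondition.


Working backward. After the program, the postcondition lim + 3 != y + 6 must hold; in canonical form it is lim != y + 3.
Before skip: lim != y + 3
Before pos := lim + pos + 2: lim != y + 3
Then branch requires (3*lim + 3*pos > -11 -> ((not (3*lim + 3*pos > -11)) and lim != y + 3)) and ((not (3*lim + 3*pos > -11)) -> lim != y + 3); else branch requires (2*y != 8 -> (acc = -8 and (2*y != 8 -> (acc = -8 and (2*y != 8 -> (acc = -8 and (not (2*y != 8)) and lim != y + 3)) and ((not (2*y != 8)) -> lim != y + 3))) and ((not (2*y != 8)) -> lim != y + 3))) and ((not (2*y != 8)) -> lim != y + 3).
Before the if: ((y != lim - 14 -> acc != pos + y) -> ((3*lim + 3*pos > -11 -> ((not (3*lim + 3*pos > -11)) and lim != y + 3)) and ((not (3*lim + 3*pos > -11)) -> lim != y + 3))) and ((not (y != lim - 14 -> acc != pos + y)) -> ((2*y != 8 -> (acc = -8 and (2*y != 8 -> (acc = -8 and (2*y != 8 -> (acc = -8 and (not (2*y != 8)) and lim != y + 3)) and ((not (2*y != 8)) -> lim != y + 3))) and ((not (2*y != 8)) -> lim != y + 3))) and ((not (2*y != 8)) -> lim != y + 3)))
Answer: WP = ((y != lim - 14 -> acc != pos + y) -> ((3*lim + 3*pos > -11 -> ((not (3*lim + 3*pos > -11)) and lim != y + 3)) and ((not (3*lim + 3*pos > -11)) -> lim != y + 3))) and ((not (y != lim - 14 -> acc != pos + y)) -> ((2*y != 8 -> (acc = -8 and (2*y != 8 -> (acc = -8 and (2*y != 8 -> (acc = -8 and (not (2*y != 8)) and lim != y + 3)) and ((not (2*y != 8)) -> lim != y + 3))) and ((not (2*y != 8)) -> lim != y + 3))) and ((not (2*y != 8)) -> lim != y + 3)))


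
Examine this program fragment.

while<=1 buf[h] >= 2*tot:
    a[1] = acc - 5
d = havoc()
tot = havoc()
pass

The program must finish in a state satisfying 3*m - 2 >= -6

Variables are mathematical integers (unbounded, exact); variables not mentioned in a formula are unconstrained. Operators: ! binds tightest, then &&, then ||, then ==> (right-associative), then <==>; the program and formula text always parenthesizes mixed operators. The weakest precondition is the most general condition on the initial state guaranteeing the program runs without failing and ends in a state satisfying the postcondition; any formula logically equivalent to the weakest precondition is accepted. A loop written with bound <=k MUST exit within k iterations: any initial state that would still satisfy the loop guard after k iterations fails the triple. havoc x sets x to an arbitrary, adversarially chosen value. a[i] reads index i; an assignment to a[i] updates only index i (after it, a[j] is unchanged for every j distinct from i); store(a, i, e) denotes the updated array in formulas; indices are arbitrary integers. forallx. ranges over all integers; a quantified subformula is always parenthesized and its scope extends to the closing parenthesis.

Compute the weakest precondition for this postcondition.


Working backward. After the program, the postcondition 3*m - 2 >= -6 must hold; in canonical form it is 3*m >= -4.
Before skip: 3*m >= -4
Before havoc tot: 3*m >= -4
Before havoc d: 3*m >= -4
Before the loop (bound <=1), unroll the exhaustion recursion (WP_0 = exit-now case; WP_j = one more guarded iteration, up to j = 1):
  WP_0: (!(buf[h] >= 2*tot)) && 3*m >= -4
  WP_1: (buf[h] >= 2*tot ==> ((!(buf[h] >= 2*tot)) && 3*m >= -4)) && ((!(buf[h] >= 2*tot)) ==> 3*m >= -4)
So before the loop: (buf[h] >= 2*tot ==> ((!(buf[h] >= 2*tot)) && 3*m >= -4)) && ((!(buf[h] >= 2*tot)) ==> 3*m >= -4)
Answer: WP = (buf[h] >= 2*tot ==> ((!(buf[h] >= 2*tot)) && 3*m >= -4)) && ((!(buf[h] >= 2*tot)) ==> 3*m >= -4)
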